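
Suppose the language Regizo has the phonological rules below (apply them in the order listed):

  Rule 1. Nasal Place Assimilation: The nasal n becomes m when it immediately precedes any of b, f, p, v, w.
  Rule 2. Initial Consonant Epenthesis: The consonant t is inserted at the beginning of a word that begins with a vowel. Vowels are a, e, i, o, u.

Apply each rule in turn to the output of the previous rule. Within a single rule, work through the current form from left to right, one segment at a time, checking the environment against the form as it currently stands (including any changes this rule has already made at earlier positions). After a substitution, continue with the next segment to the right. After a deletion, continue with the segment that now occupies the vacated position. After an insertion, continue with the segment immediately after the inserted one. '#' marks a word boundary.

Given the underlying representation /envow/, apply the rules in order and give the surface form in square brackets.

[temvow]

Rule 1 Nasal Place Assimilation: [envow] → [emvow]
Rule 2 Initial Consonant Epenthesis: [emvow] → [temvow]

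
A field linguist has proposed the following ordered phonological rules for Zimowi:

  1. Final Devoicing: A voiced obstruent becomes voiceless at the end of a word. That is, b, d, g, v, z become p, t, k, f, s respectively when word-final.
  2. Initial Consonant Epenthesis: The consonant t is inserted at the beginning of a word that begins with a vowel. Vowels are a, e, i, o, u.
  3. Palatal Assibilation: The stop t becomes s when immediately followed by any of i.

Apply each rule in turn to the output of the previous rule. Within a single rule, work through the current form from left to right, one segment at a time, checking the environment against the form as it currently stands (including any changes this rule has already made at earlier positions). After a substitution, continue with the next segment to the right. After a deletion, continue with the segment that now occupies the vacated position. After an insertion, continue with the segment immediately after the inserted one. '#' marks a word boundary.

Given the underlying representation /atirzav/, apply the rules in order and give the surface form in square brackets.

[tasirzaf]

1 Final Devoicing: [atirzav] → [atirzaf]
2 Initial Consonant Epenthesis: [atirzaf] → [tatirzaf]
3 Palatal Assibilation: [tatirzaf] → [tasirzaf]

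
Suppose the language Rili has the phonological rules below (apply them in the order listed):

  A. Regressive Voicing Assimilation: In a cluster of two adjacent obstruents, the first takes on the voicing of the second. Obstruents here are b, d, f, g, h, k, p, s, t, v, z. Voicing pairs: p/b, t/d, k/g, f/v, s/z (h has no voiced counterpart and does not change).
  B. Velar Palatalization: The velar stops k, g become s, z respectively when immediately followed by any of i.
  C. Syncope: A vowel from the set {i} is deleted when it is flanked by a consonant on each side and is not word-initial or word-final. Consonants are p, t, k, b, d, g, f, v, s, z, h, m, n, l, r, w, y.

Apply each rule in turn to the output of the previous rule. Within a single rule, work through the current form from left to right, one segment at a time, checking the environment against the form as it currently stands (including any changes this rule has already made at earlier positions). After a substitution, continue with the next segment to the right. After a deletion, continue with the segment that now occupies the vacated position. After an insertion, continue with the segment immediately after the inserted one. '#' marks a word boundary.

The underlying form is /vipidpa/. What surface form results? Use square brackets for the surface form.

A Regressive Voicing Assimilation: [vipidpa] → [vipitpa]
B Velar Palatalization: no change — [vipitpa]
C Syncope: [vipitpa] → [vptpa]

[vptpa]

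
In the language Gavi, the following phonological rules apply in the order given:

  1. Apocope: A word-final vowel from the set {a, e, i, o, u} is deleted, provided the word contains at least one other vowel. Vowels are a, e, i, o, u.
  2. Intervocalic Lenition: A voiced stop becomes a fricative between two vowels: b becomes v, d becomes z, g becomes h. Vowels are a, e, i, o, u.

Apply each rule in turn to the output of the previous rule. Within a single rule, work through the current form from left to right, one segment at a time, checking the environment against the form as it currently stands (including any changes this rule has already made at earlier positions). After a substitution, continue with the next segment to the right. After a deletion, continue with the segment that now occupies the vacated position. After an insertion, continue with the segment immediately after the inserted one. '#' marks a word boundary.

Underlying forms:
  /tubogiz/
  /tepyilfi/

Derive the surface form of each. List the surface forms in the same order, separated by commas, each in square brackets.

/tubogiz/:
  1 Apocope: no change — [tubogiz]
  2 Intervocalic Lenition: [tubogiz] → [tuvohiz]
/tepyilfi/:
  1 Apocope: [tepyilfi] → [tepyilf]
  2 Intervocalic Lenition: no change — [tepyilf]

[tuvohiz], [tepyilf]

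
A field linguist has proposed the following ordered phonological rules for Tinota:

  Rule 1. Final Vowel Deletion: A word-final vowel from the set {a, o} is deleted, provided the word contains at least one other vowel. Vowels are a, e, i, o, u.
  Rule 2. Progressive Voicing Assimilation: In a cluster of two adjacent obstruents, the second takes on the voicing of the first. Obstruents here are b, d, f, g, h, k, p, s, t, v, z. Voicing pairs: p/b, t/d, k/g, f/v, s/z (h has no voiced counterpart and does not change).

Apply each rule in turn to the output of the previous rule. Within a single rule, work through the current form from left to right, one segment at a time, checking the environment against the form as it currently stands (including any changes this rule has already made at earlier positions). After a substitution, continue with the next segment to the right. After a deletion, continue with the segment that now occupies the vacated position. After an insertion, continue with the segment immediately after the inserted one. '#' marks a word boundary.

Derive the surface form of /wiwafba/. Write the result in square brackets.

Rule 1 Final Vowel Deletion: [wiwafba] → [wiwafb]
Rule 2 Progressive Voicing Assimilation: [wiwafb] → [wiwafp]

[wiwafp]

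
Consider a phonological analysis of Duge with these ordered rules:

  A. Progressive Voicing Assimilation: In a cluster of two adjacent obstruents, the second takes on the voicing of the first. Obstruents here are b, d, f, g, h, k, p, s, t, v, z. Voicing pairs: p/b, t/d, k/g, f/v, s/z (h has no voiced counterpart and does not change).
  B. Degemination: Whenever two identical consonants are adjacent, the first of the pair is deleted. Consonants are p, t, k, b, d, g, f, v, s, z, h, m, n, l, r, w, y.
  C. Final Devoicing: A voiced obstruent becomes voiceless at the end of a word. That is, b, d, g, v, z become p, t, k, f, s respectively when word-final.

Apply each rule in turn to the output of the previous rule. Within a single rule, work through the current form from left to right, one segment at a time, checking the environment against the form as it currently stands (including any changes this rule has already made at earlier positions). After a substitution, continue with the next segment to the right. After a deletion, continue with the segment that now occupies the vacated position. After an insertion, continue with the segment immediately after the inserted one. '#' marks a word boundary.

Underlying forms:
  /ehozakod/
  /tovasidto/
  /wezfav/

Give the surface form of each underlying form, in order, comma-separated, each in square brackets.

/ehozakod/:
  A Progressive Voicing Assimilation: no change — [ehozakod]
  B Degemination: no change — [ehozakod]
  C Final Devoicing: [ehozakod] → [ehozakot]
/tovasidto/:
  A Progressive Voicing Assimilation: [tovasidto] → [tovasiddo]
  B Degemination: [tovasiddo] → [tovasido]
  C Final Devoicing: no change — [tovasido]
/wezfav/:
  A Progressive Voicing Assimilation: [wezfav] → [wezvav]
  B Degemination: no change — [wezvav]
  C Final Devoicing: [wezvav] → [wezvaf]

[ehozakot], [tovasido], [wezvaf]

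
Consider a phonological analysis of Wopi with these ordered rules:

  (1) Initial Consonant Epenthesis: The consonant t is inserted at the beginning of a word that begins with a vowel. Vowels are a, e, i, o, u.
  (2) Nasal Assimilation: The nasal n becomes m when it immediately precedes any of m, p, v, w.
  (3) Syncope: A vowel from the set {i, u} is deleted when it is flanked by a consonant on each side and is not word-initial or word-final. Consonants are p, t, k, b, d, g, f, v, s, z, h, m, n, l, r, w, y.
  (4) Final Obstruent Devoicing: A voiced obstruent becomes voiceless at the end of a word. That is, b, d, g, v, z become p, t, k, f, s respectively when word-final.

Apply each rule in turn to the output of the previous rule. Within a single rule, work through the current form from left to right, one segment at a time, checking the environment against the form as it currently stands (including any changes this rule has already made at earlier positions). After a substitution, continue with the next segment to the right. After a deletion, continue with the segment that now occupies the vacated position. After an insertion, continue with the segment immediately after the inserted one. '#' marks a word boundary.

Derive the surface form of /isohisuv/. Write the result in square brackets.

[tsohsf]

(1) Initial Consonant Epenthesis: [isohisuv] → [tisohisuv]
(2) Nasal Assimilation: no change — [tisohisuv]
(3) Syncope: [tisohisuv] → [tsohsv]
(4) Final Obstruent Devoicing: [tsohsv] → [tsohsf]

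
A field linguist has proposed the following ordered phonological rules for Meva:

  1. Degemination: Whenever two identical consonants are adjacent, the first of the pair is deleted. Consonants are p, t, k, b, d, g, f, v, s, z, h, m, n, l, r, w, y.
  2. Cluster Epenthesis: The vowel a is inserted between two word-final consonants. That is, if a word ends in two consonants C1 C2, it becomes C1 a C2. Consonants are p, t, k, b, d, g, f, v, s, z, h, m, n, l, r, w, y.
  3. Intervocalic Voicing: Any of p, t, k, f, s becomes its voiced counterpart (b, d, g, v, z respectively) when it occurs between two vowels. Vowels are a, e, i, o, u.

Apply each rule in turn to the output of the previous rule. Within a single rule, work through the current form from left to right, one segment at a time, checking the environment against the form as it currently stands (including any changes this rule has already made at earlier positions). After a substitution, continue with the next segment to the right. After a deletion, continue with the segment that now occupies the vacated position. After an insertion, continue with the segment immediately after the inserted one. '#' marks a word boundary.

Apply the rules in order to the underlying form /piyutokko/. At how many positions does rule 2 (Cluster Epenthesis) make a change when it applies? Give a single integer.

0

1 Degemination: [piyutokko] → [piyutoko]
2 Cluster Epenthesis: no change — [piyutoko]
3 Intervocalic Voicing: [piyutoko] → [piyudogo]
Rule 2 changed 0 position(s).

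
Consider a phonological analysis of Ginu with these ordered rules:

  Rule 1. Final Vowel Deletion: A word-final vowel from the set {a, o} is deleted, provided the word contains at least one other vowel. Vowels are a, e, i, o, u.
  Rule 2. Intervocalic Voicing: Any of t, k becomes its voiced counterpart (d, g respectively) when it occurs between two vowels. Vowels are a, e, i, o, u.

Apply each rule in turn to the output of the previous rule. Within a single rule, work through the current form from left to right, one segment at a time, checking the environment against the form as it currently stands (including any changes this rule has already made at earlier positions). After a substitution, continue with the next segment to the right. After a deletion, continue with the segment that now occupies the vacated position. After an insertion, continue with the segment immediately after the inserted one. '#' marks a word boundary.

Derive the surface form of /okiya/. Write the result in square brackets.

Rule 1 Final Vowel Deletion: [okiya] → [okiy]
Rule 2 Intervocalic Voicing: [okiy] → [ogiy]

[ogiy]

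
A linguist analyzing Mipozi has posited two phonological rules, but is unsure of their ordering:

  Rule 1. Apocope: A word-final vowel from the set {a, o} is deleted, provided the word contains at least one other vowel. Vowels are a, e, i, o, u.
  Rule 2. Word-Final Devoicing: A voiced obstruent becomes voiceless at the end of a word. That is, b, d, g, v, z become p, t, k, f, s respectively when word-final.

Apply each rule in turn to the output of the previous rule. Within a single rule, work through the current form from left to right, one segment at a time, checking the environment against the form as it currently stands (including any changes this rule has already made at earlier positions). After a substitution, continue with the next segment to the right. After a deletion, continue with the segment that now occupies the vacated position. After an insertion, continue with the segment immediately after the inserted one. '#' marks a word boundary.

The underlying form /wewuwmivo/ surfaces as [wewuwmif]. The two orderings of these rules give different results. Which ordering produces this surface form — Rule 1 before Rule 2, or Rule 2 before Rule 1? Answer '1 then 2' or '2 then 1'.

Order 1 then 2:
  1 Apocope: [wewuwmivo] → [wewuwmiv]
  2 Word-Final Devoicing: [wewuwmiv] → [wewuwmif]
  result: [wewuwmif]
Order 2 then 1:
  2 Word-Final Devoicing: no change — [wewuwmivo]
  1 Apocope: [wewuwmivo] → [wewuwmiv]
  result: [wewuwmiv]

1 then 2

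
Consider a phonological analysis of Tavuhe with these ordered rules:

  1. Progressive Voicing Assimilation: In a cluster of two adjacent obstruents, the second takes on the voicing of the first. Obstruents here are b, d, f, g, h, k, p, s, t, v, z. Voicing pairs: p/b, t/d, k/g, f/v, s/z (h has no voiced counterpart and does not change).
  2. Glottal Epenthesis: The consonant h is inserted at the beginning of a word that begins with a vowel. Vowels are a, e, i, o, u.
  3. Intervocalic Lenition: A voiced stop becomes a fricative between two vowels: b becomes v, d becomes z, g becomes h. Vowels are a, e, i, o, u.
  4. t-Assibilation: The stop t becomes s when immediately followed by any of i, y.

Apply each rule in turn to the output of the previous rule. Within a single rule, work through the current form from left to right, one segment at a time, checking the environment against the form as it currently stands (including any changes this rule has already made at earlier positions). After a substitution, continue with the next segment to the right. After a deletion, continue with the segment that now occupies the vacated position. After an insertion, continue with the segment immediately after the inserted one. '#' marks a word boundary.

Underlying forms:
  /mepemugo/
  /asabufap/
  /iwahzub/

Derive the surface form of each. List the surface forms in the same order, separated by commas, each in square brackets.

/mepemugo/:
  1 Progressive Voicing Assimilation: no change — [mepemugo]
  2 Glottal Epenthesis: no change — [mepemugo]
  3 Intervocalic Lenition: [mepemugo] → [mepemuho]
  4 t-Assibilation: no change — [mepemuho]
/asabufap/:
  1 Progressive Voicing Assimilation: no change — [asabufap]
  2 Glottal Epenthesis: [asabufap] → [hasabufap]
  3 Intervocalic Lenition: [hasabufap] → [hasavufap]
  4 t-Assibilation: no change — [hasavufap]
/iwahzub/:
  1 Progressive Voicing Assimilation: [iwahzub] → [iwahsub]
  2 Glottal Epenthesis: [iwahsub] → [hiwahsub]
  3 Intervocalic Lenition: no change — [hiwahsub]
  4 t-Assibilation: no change — [hiwahsub]

[mepemuho], [hasavufap], [hiwahsub]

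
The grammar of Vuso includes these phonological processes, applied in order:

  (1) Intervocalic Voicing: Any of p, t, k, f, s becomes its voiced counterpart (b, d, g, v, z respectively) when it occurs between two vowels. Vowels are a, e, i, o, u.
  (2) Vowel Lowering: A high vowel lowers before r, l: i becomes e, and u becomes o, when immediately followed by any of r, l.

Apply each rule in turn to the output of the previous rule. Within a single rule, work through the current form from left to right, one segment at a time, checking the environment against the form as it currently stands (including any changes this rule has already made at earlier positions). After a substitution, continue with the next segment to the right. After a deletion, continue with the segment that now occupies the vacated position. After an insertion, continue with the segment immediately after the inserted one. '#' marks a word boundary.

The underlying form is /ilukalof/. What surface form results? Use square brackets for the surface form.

[elugalof]

(1) Intervocalic Voicing: [ilukalof] → [ilugalof]
(2) Vowel Lowering: [ilugalof] → [elugalof]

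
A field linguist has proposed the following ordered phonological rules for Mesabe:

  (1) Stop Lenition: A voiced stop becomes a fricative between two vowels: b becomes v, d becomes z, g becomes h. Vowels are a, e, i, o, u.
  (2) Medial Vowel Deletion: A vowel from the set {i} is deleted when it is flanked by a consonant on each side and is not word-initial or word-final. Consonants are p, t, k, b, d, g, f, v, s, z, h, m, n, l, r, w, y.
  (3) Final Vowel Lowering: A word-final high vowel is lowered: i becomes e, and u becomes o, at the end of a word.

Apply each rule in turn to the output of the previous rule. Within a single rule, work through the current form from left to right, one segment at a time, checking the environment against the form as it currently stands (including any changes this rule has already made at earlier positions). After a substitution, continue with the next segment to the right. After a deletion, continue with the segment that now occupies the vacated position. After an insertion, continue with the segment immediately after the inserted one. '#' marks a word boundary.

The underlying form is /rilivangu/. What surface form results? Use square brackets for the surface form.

(1) Stop Lenition: no change — [rilivangu]
(2) Medial Vowel Deletion: [rilivangu] → [rlvangu]
(3) Final Vowel Lowering: [rlvangu] → [rlvango]

[rlvango]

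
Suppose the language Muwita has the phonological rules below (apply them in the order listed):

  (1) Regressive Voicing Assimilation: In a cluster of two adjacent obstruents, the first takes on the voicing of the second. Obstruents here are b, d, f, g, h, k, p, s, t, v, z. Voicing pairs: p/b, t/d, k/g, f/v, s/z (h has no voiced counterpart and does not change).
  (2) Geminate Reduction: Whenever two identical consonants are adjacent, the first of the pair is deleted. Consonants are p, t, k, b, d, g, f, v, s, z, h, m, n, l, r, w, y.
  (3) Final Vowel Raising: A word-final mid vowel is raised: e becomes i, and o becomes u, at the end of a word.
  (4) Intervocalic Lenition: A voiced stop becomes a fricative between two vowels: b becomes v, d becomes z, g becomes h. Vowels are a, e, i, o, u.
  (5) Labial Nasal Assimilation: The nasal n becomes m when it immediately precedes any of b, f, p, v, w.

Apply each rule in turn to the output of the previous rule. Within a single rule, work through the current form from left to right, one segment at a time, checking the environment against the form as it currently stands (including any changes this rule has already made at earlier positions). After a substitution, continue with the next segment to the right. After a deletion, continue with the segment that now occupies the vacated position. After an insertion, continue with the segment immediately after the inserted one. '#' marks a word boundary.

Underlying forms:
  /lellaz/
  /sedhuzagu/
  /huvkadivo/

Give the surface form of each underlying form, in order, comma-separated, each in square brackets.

[lelaz], [sethuzahu], [hufkazivu]

/lellaz/:
  (1) Regressive Voicing Assimilation: no change — [lellaz]
  (2) Geminate Reduction: [lellaz] → [lelaz]
  (3) Final Vowel Raising: no change — [lelaz]
  (4) Intervocalic Lenition: no change — [lelaz]
  (5) Labial Nasal Assimilation: no change — [lelaz]
/sedhuzagu/:
  (1) Regressive Voicing Assimilation: [sedhuzagu] → [sethuzagu]
  (2) Geminate Reduction: no change — [sethuzagu]
  (3) Final Vowel Raising: no change — [sethuzagu]
  (4) Intervocalic Lenition: [sethuzagu] → [sethuzahu]
  (5) Labial Nasal Assimilation: no change — [sethuzahu]
/huvkadivo/:
  (1) Regressive Voicing Assimilation: [huvkadivo] → [hufkadivo]
  (2) Geminate Reduction: no change — [hufkadivo]
  (3) Final Vowel Raising: [hufkadivo] → [hufkadivu]
  (4) Intervocalic Lenition: [hufkadivu] → [hufkazivu]
  (5) Labial Nasal Assimilation: no change — [hufkazivu]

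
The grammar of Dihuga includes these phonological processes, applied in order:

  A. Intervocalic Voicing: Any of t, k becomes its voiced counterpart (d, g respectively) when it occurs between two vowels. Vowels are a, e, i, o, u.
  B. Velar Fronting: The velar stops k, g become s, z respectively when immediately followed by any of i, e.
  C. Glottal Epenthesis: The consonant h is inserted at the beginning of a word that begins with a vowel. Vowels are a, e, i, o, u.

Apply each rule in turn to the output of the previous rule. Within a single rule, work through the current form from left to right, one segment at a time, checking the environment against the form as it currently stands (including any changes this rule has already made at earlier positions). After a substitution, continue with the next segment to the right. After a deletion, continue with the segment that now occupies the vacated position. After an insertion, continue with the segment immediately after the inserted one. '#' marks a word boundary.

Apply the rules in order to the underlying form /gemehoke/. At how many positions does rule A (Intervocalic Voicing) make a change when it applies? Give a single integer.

1

A Intervocalic Voicing: [gemehoke] → [gemehoge]
B Velar Fronting: [gemehoge] → [zemehoze]
C Glottal Epenthesis: no change — [zemehoze]
Rule A changed 1 position(s).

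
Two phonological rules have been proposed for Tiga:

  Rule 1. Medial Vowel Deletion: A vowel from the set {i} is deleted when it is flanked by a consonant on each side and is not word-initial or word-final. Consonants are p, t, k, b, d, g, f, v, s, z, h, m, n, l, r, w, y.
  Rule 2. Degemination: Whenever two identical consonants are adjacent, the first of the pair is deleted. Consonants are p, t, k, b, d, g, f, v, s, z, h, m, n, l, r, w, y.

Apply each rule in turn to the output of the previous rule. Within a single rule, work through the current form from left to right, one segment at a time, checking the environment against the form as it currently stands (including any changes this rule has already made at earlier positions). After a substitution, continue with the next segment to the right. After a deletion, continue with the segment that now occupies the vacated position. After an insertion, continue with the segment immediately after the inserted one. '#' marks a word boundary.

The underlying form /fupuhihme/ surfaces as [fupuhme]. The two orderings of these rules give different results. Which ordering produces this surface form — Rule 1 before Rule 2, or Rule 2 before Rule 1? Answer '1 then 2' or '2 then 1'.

Order 1 then 2:
  1 Medial Vowel Deletion: [fupuhihme] → [fupuhhme]
  2 Degemination: [fupuhhme] → [fupuhme]
  result: [fupuhme]
Order 2 then 1:
  2 Degemination: no change — [fupuhihme]
  1 Medial Vowel Deletion: [fupuhihme] → [fupuhhme]
  result: [fupuhhme]

1 then 2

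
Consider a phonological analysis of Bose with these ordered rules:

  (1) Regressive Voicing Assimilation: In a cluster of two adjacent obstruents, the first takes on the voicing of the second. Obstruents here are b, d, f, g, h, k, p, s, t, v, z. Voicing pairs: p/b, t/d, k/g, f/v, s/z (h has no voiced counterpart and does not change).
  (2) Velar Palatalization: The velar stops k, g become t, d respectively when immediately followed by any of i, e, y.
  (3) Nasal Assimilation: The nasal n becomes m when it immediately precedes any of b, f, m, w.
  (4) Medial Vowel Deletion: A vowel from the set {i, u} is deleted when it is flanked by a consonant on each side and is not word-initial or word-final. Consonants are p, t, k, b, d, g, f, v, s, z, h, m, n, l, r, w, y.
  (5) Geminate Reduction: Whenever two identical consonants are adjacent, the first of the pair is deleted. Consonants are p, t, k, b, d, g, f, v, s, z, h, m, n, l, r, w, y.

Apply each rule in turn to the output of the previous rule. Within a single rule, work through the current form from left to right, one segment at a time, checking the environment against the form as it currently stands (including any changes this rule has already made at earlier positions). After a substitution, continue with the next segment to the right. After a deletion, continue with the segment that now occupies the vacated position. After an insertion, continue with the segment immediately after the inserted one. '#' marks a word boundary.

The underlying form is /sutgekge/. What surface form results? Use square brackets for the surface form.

[sdegde]

(1) Regressive Voicing Assimilation: [sutgekge] → [sudgegge]
(2) Velar Palatalization: [sudgegge] → [suddegde]
(3) Nasal Assimilation: no change — [suddegde]
(4) Medial Vowel Deletion: [suddegde] → [sddegde]
(5) Geminate Reduction: [sddegde] → [sdegde]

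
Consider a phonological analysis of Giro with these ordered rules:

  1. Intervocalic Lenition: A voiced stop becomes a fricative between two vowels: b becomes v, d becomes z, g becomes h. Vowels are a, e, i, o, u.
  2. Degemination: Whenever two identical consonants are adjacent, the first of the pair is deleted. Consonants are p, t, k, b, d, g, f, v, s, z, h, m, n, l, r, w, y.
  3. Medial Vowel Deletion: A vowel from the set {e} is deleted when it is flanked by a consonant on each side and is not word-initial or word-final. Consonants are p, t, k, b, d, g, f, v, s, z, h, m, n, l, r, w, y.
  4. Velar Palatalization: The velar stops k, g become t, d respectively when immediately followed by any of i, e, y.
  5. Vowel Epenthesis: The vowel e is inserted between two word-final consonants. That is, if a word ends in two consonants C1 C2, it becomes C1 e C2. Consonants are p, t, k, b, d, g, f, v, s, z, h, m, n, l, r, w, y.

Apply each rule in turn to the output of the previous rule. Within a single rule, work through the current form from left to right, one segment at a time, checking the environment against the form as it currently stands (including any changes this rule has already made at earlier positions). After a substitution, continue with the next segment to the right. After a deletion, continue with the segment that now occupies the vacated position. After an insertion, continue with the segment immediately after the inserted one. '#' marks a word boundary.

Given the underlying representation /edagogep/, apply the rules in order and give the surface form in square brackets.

1 Intervocalic Lenition: [edagogep] → [ezahohep]
2 Degemination: no change — [ezahohep]
3 Medial Vowel Deletion: [ezahohep] → [ezahohp]
4 Velar Palatalization: no change — [ezahohp]
5 Vowel Epenthesis: [ezahohp] → [ezahohep]

[ezahohep]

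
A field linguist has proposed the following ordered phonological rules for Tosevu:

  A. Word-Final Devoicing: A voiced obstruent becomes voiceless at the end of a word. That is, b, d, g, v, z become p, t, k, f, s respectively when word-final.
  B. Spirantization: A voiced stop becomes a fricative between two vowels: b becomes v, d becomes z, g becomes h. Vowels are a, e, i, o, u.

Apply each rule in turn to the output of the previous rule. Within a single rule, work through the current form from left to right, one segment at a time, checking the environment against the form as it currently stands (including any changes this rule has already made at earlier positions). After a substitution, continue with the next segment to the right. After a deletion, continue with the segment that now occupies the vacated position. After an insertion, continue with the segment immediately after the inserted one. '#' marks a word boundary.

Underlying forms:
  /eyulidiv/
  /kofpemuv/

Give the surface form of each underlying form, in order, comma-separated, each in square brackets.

[eyulizif], [kofpemuf]

/eyulidiv/:
  A Word-Final Devoicing: [eyulidiv] → [eyulidif]
  B Spirantization: [eyulidif] → [eyulizif]
/kofpemuv/:
  A Word-Final Devoicing: [kofpemuv] → [kofpemuf]
  B Spirantization: no change — [kofpemuf]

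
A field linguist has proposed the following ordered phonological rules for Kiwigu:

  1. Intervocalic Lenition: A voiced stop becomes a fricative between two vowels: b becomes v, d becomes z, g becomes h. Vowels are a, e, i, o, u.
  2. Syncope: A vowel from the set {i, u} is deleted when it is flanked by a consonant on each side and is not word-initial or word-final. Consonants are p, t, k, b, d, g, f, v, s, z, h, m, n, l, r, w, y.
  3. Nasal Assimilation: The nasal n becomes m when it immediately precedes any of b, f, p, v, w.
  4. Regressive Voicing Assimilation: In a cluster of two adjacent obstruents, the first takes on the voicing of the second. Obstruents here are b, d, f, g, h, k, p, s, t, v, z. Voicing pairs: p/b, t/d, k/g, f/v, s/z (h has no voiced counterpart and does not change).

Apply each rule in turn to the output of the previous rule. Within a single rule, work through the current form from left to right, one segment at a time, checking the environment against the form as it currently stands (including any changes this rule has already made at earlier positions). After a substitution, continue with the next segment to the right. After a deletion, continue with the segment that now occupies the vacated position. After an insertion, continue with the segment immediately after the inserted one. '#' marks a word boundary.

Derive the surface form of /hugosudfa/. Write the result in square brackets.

1 Intervocalic Lenition: [hugosudfa] → [huhosudfa]
2 Syncope: [huhosudfa] → [hhosdfa]
3 Nasal Assimilation: no change — [hhosdfa]
4 Regressive Voicing Assimilation: [hhosdfa] → [hhoztfa]

[hhoztfa]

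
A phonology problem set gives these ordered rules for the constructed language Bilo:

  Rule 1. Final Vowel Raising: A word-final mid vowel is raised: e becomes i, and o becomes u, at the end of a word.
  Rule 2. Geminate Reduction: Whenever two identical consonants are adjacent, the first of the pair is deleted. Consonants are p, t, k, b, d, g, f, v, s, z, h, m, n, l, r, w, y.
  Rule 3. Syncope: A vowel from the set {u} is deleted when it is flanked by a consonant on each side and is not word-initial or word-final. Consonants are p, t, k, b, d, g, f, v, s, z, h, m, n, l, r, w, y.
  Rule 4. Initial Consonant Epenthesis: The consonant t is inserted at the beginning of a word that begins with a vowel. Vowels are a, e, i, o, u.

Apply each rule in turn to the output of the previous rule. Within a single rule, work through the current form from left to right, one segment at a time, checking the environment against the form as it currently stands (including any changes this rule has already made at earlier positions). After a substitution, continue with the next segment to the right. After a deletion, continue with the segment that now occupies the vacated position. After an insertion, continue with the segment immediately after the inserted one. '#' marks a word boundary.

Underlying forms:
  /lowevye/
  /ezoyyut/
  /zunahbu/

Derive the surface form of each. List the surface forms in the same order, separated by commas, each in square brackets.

/lowevye/:
  Rule 1 Final Vowel Raising: [lowevye] → [lowevyi]
  Rule 2 Geminate Reduction: no change — [lowevyi]
  Rule 3 Syncope: no change — [lowevyi]
  Rule 4 Initial Consonant Epenthesis: no change — [lowevyi]
/ezoyyut/:
  Rule 1 Final Vowel Raising: no change — [ezoyyut]
  Rule 2 Geminate Reduction: [ezoyyut] → [ezoyut]
  Rule 3 Syncope: [ezoyut] → [ezoyt]
  Rule 4 Initial Consonant Epenthesis: [ezoyt] → [tezoyt]
/zunahbu/:
  Rule 1 Final Vowel Raising: no change — [zunahbu]
  Rule 2 Geminate Reduction: no change — [zunahbu]
  Rule 3 Syncope: [zunahbu] → [znahbu]
  Rule 4 Initial Consonant Epenthesis: no change — [znahbu]

[lowevyi], [tezoyt], [znahbu]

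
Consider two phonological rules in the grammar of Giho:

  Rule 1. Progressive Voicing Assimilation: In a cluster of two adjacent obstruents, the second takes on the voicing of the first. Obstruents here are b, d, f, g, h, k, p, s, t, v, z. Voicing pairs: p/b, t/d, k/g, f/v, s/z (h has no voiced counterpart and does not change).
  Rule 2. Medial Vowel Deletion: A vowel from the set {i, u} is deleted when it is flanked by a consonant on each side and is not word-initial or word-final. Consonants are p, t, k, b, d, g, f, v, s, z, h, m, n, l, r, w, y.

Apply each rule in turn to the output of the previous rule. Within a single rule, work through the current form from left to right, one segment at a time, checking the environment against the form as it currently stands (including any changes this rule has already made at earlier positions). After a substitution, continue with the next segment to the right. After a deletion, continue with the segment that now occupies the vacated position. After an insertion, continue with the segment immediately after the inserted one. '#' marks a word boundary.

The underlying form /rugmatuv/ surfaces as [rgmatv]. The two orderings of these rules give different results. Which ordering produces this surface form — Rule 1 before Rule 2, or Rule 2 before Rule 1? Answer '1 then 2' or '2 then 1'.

1 then 2

Order 1 then 2:
  1 Progressive Voicing Assimilation: no change — [rugmatuv]
  2 Medial Vowel Deletion: [rugmatuv] → [rgmatv]
  result: [rgmatv]
Order 2 then 1:
  2 Medial Vowel Deletion: [rugmatuv] → [rgmatv]
  1 Progressive Voicing Assimilation: [rgmatv] → [rgmatf]
  result: [rgmatf]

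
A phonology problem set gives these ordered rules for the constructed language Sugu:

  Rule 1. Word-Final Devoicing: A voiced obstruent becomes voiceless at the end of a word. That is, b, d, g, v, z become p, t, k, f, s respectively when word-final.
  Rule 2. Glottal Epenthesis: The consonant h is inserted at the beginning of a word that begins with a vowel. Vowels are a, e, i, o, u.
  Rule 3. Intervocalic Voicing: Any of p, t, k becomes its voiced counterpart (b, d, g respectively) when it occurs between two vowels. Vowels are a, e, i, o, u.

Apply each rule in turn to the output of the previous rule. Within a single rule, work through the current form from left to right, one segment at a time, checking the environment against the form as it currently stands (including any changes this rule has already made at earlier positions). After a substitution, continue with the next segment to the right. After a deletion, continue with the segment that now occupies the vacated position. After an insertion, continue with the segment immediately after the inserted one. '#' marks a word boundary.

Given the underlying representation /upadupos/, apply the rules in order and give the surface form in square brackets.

Rule 1 Word-Final Devoicing: no change — [upadupos]
Rule 2 Glottal Epenthesis: [upadupos] → [hupadupos]
Rule 3 Intervocalic Voicing: [hupadupos] → [hubadubos]

[hubadubos]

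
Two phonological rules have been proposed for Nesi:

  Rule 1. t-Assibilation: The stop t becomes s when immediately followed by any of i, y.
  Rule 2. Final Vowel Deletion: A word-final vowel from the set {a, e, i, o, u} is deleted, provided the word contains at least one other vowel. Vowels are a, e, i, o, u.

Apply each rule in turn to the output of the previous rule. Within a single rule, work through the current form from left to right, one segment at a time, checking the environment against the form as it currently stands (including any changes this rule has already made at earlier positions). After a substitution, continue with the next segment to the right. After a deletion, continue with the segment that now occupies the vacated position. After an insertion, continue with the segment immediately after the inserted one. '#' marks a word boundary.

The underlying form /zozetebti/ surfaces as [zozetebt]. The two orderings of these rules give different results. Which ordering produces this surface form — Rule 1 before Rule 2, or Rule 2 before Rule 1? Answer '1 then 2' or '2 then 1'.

Order 1 then 2:
  1 t-Assibilation: [zozetebti] → [zozetebsi]
  2 Final Vowel Deletion: [zozetebsi] → [zozetebs]
  result: [zozetebs]
Order 2 then 1:
  2 Final Vowel Deletion: [zozetebti] → [zozetebt]
  1 t-Assibilation: no change — [zozetebt]
  result: [zozetebt]

2 then 1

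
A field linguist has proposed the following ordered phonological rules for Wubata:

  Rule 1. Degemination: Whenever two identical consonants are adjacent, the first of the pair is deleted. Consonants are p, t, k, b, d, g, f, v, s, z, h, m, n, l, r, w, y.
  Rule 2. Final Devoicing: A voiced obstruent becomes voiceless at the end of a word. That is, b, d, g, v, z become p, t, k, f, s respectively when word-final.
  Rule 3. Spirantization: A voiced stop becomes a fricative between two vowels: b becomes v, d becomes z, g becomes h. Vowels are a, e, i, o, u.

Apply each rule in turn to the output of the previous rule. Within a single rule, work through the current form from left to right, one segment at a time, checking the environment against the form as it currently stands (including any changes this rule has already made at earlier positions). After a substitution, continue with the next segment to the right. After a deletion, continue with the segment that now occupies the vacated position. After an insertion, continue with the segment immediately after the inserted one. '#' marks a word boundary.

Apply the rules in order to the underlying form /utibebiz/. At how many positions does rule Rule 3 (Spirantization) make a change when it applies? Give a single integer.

2

Rule 1 Degemination: no change — [utibebiz]
Rule 2 Final Devoicing: [utibebiz] → [utibebis]
Rule 3 Spirantization: [utibebis] → [utivevis]
Rule Rule 3 changed 2 position(s).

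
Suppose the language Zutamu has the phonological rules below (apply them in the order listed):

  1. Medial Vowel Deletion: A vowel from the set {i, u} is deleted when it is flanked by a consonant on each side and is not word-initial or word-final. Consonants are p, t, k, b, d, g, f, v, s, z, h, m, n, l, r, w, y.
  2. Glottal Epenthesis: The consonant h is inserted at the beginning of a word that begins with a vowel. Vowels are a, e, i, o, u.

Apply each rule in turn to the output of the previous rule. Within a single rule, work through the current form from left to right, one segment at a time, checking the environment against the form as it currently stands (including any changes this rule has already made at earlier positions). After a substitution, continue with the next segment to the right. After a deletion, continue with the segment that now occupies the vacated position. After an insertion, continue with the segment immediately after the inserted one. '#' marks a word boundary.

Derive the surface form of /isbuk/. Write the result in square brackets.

[hisbk]

1 Medial Vowel Deletion: [isbuk] → [isbk]
2 Glottal Epenthesis: [isbk] → [hisbk]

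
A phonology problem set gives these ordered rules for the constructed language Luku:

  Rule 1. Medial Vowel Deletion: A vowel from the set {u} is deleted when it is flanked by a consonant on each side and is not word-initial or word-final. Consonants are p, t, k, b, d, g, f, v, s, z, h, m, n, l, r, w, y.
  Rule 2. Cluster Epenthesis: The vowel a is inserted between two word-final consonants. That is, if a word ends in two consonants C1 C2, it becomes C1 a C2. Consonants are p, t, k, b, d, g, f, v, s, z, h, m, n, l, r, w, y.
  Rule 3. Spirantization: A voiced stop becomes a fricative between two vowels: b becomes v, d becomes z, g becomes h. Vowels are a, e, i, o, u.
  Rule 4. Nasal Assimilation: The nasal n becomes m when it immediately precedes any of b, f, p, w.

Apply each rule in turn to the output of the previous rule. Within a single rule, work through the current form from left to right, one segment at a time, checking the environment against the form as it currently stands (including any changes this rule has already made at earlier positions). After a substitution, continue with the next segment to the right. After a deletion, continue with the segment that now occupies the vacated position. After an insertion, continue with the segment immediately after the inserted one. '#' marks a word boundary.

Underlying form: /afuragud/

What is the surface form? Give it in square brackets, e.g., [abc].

[afrahad]

Rule 1 Medial Vowel Deletion: [afuragud] → [afragd]
Rule 2 Cluster Epenthesis: [afragd] → [afragad]
Rule 3 Spirantization: [afragad] → [afrahad]
Rule 4 Nasal Assimilation: no change — [afrahad]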